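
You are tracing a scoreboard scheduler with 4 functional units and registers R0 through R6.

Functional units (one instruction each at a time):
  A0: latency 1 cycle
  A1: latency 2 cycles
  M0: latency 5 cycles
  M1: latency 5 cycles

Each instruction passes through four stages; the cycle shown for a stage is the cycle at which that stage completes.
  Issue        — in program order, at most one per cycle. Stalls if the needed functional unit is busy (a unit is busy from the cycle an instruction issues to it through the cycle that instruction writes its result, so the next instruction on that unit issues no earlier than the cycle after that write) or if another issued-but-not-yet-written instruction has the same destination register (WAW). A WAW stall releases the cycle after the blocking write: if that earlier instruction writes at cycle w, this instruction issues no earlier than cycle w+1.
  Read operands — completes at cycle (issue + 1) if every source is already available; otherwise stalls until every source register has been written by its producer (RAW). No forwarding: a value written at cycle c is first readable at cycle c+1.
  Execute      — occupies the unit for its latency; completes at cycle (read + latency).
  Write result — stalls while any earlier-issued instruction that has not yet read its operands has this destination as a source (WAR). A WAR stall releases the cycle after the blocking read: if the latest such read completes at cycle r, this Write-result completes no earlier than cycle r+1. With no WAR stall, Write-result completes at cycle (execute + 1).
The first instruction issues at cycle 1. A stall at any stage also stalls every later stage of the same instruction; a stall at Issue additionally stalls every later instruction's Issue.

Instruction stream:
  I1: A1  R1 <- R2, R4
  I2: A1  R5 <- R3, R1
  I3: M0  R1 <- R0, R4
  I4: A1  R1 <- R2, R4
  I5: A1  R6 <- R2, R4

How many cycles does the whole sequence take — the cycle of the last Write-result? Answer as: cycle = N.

cycle = 24

cycle 1: I1 dispatched to A1
cycle 2: I1 operands ready
cycle 4: I1 complete
cycle 5: R1←I1
cycle 6: I2 dispatched to A1
cycle 7: I2 operands ready | I3 dispatched to M0
cycle 8: I3 operands ready
cycle 9: I2 complete
cycle 10: R5←I2
cycle 13: I3 complete
cycle 14: R1←I3
cycle 15: I4 dispatched to A1
cycle 16: I4 operands ready
cycle 18: I4 complete
cycle 19: R1←I4
cycle 20: I5 dispatched to A1
cycle 21: I5 operands ready
cycle 23: I5 complete
cycle 24: R6←I5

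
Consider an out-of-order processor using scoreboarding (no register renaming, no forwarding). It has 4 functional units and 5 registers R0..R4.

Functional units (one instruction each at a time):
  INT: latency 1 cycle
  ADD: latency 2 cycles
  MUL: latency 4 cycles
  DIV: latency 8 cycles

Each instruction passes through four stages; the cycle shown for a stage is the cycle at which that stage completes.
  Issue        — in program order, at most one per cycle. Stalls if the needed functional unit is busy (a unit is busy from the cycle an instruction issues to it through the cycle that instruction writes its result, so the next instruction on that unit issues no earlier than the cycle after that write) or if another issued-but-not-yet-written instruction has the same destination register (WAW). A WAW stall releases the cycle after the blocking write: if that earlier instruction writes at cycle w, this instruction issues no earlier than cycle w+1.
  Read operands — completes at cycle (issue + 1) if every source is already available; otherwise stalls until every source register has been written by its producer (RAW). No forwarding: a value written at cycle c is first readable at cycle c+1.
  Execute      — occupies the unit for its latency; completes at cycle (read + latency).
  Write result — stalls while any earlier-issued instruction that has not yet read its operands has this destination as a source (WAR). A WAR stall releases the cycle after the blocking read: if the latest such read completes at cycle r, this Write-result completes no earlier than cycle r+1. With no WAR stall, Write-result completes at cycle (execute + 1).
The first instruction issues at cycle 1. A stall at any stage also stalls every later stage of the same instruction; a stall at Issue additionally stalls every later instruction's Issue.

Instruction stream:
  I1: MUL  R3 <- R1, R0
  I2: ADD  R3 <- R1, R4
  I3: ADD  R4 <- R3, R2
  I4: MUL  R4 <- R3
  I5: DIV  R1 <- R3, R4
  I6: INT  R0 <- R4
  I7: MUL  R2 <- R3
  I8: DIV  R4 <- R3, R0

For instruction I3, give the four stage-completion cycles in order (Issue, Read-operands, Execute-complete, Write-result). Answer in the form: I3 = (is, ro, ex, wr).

cycle 1: I1 issues→MUL
cycle 2: I1 reads
cycle 6: I1 exec-done
cycle 7: I1 writes R3
cycle 8: I2 issues→ADD
cycle 9: I2 reads
cycle 11: I2 exec-done
cycle 12: I2 writes R3
cycle 13: I3 issues→ADD
cycle 14: I3 reads
cycle 16: I3 exec-done
cycle 17: I3 writes R4
cycle 18: I4 issues→MUL
cycle 19: I4 reads | I5 issues→DIV
cycle 20: I6 issues→INT
cycle 23: I4 exec-done
cycle 24: I4 writes R4
cycle 25: I5 reads | I6 reads | I7 issues→MUL
cycle 26: I6 exec-done | I7 reads
cycle 27: I6 writes R0
cycle 30: I7 exec-done
cycle 31: I7 writes R2
cycle 33: I5 exec-done
cycle 34: I5 writes R1
cycle 35: I8 issues→DIV
cycle 36: I8 reads
cycle 44: I8 exec-done
cycle 45: I8 writes R4

I3 = (13, 14, 16, 17)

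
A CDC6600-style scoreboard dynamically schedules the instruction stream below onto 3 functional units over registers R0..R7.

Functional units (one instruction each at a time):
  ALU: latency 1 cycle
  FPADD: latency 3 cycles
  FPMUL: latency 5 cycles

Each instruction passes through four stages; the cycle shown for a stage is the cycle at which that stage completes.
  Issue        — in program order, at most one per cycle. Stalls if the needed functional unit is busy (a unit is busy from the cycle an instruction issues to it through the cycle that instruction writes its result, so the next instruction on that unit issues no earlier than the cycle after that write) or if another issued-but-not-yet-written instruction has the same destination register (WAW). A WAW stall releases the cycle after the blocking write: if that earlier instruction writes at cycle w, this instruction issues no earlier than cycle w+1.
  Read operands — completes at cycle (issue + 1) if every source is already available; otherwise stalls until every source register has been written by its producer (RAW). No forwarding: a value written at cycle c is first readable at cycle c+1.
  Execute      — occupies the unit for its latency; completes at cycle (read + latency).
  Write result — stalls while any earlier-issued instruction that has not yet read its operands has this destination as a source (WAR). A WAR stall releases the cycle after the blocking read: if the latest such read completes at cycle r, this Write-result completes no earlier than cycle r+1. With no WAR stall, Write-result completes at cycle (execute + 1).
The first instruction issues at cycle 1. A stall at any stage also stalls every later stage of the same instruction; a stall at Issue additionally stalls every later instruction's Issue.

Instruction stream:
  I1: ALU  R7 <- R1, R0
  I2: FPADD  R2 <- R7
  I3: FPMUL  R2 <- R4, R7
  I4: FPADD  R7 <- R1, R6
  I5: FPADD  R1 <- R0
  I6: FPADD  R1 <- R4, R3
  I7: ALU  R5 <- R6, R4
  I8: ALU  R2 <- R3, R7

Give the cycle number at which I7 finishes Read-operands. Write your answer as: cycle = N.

cycle = 25

[I1] 1/2/3/4
[I2] 2/5/8/9  (RAW R7: wait I1 write@4)
[I3] 10/11/16/17  (WAW R2: wait I2 write@9)
[I4] 11/12/15/16
[I5] 17/18/21/22  (struct: FPADD busy until I4 writes@16)
[I6] 23/24/27/28  (struct: FPADD busy until I5 writes@22)
[I7] 24/25/26/27
[I8] 28/29/30/31  (struct: ALU busy until I7 writes@27)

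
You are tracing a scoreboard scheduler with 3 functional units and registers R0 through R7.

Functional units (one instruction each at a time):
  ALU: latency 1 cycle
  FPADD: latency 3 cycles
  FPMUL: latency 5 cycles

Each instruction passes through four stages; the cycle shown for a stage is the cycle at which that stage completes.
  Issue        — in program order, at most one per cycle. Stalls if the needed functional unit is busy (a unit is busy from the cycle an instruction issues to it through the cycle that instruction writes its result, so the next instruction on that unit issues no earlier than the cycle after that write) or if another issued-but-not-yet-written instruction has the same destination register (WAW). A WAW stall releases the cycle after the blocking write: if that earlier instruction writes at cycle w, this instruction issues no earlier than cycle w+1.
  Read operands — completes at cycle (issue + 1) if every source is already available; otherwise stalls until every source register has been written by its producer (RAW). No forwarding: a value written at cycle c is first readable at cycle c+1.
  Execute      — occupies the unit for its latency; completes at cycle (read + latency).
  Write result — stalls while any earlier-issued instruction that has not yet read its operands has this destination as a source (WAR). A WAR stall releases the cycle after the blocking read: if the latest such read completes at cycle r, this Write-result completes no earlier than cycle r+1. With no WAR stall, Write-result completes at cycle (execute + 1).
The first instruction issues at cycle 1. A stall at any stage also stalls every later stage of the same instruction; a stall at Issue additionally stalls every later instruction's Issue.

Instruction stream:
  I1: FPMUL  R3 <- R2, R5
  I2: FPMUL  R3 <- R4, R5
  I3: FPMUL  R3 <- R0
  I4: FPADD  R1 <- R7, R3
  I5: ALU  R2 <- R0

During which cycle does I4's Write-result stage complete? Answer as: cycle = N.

[I1] 1/2/7/8
[I2] 9/10/15/16  (struct: FPMUL busy until I1 writes@8)
[I3] 17/18/23/24  (struct: FPMUL busy until I2 writes@16)
[I4] 18/25/28/29  (RAW R3: wait I3 write@24)
[I5] 19/20/21/22

cycle = 29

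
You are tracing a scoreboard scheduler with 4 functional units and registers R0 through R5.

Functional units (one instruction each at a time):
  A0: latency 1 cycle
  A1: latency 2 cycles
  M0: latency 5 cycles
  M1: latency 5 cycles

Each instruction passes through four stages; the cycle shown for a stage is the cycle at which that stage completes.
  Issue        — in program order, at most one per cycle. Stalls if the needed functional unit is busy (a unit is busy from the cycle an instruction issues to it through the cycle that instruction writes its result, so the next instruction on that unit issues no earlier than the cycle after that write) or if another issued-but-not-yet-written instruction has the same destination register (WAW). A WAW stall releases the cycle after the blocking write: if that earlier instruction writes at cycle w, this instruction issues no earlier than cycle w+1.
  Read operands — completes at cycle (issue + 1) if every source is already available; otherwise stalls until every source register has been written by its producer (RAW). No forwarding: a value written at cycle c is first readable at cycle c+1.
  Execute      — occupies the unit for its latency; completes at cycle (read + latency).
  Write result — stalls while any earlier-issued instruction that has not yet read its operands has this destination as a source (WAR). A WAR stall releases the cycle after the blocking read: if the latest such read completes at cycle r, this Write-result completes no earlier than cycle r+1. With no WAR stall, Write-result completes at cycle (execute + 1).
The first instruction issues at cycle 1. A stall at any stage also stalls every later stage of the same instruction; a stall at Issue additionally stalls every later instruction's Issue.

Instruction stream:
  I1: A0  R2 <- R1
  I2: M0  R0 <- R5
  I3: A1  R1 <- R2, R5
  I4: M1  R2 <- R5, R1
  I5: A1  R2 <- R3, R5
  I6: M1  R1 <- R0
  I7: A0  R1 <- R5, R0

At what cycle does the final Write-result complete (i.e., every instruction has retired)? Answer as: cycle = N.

cycle = 28

I1 -> (1, 2, 3, 4)
I2 -> (2, 3, 8, 9)
I3 -> (3, 5, 7, 8)  // RAW R2: wait I1 write@4
I4 -> (5, 9, 14, 15)  // WAW R2: wait I1 write@4, RAW R1: wait I3 write@8
I5 -> (16, 17, 19, 20)  // WAW R2: wait I4 write@15
I6 -> (17, 18, 23, 24)
I7 -> (25, 26, 27, 28)  // WAW R1: wait I6 write@24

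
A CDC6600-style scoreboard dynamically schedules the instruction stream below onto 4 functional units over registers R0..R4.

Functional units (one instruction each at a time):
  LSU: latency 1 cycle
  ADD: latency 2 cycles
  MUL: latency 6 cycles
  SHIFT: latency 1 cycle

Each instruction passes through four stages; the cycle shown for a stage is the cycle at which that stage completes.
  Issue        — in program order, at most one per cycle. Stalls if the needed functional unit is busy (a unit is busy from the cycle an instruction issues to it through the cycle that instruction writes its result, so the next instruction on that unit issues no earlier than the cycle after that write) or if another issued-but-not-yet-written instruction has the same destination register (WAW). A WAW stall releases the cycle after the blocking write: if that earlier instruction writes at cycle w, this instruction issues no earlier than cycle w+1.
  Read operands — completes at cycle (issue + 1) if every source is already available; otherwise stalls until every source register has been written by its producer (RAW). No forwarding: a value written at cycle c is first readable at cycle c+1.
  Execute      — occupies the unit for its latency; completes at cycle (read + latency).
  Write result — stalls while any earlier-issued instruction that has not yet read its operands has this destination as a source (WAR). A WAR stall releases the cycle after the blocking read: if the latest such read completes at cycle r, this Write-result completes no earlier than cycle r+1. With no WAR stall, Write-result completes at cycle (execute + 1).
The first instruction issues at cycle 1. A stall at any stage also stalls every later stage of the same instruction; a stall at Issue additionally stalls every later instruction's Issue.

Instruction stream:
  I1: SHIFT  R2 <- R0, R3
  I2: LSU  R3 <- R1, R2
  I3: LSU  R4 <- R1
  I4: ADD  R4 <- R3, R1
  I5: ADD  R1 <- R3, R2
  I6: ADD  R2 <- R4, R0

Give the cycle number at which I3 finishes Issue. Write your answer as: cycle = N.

cycle = 8

1) issue 1, read 2, done 3, write 4
2) issue 2, read 5, done 6, write 7  <RAW R2: wait I1 write@4>
3) issue 8, read 9, done 10, write 11  <struct: LSU busy until I2 writes@7>
4) issue 12, read 13, done 15, write 16  <WAW R4: wait I3 write@11>
5) issue 17, read 18, done 20, write 21  <struct: ADD busy until I4 writes@16>
6) issue 22, read 23, done 25, write 26  <struct: ADD busy until I5 writes@21>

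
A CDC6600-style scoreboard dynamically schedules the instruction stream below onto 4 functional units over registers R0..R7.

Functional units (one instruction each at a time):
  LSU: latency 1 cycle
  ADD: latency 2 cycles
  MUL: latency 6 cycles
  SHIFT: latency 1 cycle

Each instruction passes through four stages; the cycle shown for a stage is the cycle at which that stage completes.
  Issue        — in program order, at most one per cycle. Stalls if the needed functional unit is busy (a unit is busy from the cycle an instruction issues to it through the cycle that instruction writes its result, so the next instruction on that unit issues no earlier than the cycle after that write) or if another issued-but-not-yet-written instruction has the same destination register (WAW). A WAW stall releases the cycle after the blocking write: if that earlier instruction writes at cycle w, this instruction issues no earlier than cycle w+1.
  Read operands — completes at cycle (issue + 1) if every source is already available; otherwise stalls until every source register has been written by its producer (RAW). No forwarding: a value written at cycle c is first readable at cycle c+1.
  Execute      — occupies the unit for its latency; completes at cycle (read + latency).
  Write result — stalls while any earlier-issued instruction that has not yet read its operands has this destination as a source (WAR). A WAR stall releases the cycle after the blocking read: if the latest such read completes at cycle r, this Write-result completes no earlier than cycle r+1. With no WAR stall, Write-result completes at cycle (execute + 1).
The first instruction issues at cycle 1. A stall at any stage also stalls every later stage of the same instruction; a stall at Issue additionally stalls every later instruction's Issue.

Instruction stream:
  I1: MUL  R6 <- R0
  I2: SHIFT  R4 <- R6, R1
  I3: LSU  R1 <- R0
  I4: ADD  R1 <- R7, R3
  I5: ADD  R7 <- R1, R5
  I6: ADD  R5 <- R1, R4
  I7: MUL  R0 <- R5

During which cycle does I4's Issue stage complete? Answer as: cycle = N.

cycle = 12

c1: I1 dispatched to MUL
c2: I1 operands ready | I2 dispatched to SHIFT
c3: I3 dispatched to LSU
c4: I3 operands ready
c5: I3 complete
c8: I1 complete
c9: R6←I1
c10: I2 operands ready
c11: I2 complete | R1←I3
c12: R4←I2 | I4 dispatched to ADD
c13: I4 operands ready
c15: I4 complete
c16: R1←I4
c17: I5 dispatched to ADD
c18: I5 operands ready
c20: I5 complete
c21: R7←I5
c22: I6 dispatched to ADD
c23: I6 operands ready | I7 dispatched to MUL
c25: I6 complete
c26: R5←I6
c27: I7 operands ready
c33: I7 complete
c34: R0←I7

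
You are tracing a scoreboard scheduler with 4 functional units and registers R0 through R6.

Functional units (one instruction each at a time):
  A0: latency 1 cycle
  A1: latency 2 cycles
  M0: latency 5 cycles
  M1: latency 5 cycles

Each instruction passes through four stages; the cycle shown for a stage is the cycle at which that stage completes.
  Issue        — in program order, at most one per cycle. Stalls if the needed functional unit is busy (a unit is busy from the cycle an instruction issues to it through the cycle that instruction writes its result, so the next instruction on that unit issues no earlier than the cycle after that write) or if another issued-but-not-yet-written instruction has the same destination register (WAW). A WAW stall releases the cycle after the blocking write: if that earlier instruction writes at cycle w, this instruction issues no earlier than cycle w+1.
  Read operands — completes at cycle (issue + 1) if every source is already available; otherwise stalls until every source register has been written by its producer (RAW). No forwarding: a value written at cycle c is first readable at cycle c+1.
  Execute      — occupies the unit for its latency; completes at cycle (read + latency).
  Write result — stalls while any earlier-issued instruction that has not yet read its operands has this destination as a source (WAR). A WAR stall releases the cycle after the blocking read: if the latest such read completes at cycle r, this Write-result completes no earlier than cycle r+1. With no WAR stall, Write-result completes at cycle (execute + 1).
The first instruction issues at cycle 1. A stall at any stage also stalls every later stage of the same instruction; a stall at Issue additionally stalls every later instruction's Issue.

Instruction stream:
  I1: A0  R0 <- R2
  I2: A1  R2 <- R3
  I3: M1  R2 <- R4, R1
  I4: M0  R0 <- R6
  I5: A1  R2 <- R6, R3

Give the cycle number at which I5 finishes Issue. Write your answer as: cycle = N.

  I1 | 1 | 2 | 3 | 4
  I2 | 2 | 3 | 5 | 6
  I3 | 7 | 8 | 13 | 14   WAW R2: wait I2 write@6
  I4 | 8 | 9 | 14 | 15
  I5 | 15 | 16 | 18 | 19   WAW R2: wait I3 write@14

cycle = 15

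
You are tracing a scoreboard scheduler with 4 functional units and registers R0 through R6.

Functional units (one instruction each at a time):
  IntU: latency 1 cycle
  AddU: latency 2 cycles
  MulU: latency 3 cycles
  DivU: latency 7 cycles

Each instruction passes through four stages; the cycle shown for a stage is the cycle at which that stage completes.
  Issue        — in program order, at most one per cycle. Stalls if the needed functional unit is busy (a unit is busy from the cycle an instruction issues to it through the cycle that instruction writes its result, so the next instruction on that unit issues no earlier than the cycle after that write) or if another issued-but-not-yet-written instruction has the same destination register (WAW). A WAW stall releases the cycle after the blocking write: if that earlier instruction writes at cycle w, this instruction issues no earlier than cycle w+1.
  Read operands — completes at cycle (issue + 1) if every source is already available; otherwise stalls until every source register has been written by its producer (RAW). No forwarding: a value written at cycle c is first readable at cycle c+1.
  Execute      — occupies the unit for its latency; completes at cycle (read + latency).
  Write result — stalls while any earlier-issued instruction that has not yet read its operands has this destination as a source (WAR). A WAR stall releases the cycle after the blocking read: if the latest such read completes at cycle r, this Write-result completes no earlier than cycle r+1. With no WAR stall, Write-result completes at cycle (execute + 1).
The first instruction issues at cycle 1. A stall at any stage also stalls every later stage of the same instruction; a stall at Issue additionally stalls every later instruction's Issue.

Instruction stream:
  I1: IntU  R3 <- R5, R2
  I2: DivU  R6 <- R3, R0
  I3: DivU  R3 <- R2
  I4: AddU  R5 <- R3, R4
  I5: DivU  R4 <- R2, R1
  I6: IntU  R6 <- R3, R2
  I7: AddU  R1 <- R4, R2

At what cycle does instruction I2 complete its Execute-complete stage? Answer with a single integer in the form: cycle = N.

cycle = 12

I1: IS=1 RO=2 EX=3 WR=4
I2: IS=2 RO=5 EX=12 WR=13  [RAW R3: wait I1 write@4]
I3: IS=14 RO=15 EX=22 WR=23  [struct: DivU busy until I2 writes@13]
I4: IS=15 RO=24 EX=26 WR=27  [RAW R3: wait I3 write@23]
I5: IS=24 RO=25 EX=32 WR=33  [struct: DivU busy until I3 writes@23]
I6: IS=25 RO=26 EX=27 WR=28
I7: IS=28 RO=34 EX=36 WR=37  [struct: AddU busy until I4 writes@27; RAW R4: wait I5 write@33]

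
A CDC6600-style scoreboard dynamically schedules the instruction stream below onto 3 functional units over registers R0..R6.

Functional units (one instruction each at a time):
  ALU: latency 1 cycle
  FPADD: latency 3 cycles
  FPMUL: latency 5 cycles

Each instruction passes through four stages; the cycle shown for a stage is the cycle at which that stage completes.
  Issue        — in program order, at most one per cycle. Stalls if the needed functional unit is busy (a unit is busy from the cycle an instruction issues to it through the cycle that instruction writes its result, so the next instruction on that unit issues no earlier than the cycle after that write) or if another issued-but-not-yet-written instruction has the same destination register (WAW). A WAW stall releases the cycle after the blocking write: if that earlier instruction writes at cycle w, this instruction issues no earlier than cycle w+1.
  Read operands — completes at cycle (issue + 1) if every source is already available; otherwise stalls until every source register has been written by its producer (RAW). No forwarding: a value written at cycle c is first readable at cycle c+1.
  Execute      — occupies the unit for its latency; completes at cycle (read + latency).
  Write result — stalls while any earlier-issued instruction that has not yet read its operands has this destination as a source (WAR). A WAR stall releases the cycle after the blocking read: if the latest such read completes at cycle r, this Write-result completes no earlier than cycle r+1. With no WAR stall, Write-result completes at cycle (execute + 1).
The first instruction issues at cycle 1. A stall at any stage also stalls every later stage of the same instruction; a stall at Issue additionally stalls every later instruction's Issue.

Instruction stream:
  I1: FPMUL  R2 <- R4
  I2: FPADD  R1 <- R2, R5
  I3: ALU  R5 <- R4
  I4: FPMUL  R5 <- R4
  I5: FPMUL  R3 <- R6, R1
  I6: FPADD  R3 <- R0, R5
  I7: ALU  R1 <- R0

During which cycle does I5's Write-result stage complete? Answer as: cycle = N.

cycle = 26

I1 -> (1, 2, 7, 8)
I2 -> (2, 9, 12, 13)  // RAW R2: wait I1 write@8
I3 -> (3, 4, 5, 10)  // WAR R5: wait I2 read@9
I4 -> (11, 12, 17, 18)  // WAW R5: wait I3 write@10
I5 -> (19, 20, 25, 26)  // struct: FPMUL busy until I4 writes@18
I6 -> (27, 28, 31, 32)  // WAW R3: wait I5 write@26
I7 -> (28, 29, 30, 31)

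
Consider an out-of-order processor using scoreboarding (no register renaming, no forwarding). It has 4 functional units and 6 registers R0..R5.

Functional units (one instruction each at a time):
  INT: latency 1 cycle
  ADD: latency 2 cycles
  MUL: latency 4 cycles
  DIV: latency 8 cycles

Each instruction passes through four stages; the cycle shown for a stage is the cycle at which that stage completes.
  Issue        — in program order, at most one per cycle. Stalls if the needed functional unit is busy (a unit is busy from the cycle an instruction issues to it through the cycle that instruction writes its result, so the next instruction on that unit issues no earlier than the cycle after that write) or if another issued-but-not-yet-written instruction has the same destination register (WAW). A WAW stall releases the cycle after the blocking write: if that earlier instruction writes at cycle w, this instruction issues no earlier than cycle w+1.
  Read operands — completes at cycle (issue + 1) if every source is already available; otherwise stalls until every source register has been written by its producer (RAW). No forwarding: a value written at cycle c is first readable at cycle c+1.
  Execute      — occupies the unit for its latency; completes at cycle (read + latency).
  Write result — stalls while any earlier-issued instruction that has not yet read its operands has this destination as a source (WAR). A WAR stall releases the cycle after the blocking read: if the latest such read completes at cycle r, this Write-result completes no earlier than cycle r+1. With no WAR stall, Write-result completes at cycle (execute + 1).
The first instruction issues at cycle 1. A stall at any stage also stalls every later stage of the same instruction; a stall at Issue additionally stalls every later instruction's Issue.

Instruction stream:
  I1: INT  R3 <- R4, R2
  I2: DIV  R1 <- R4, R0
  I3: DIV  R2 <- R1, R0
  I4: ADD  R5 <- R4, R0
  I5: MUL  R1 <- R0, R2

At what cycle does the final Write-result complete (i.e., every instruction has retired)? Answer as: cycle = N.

cycle = 29

  I1 | 1 | 2 | 3 | 4
  I2 | 2 | 3 | 11 | 12
  I3 | 13 | 14 | 22 | 23   struct: DIV busy until I2 writes@12
  I4 | 14 | 15 | 17 | 18
  I5 | 15 | 24 | 28 | 29   RAW R2: wait I3 write@23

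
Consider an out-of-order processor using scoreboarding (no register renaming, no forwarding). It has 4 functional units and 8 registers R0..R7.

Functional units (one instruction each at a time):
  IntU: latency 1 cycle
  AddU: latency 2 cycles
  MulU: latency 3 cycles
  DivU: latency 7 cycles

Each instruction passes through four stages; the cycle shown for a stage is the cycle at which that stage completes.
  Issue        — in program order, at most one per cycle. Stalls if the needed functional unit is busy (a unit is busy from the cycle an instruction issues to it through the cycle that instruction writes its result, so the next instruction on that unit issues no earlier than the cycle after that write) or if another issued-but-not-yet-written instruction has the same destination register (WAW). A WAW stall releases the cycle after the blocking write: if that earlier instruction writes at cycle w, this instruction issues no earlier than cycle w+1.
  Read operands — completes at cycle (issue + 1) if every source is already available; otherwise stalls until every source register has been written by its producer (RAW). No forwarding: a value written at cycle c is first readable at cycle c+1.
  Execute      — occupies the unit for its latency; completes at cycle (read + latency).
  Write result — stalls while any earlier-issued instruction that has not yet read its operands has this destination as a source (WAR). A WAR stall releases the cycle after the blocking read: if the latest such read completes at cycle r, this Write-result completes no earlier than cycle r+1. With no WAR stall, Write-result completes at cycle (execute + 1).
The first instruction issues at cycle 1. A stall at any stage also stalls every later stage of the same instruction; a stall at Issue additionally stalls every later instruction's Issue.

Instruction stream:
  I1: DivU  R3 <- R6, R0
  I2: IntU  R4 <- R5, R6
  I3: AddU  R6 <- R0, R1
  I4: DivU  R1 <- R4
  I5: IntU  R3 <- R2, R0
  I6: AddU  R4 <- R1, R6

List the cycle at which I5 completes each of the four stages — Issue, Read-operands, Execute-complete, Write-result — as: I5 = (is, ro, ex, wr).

I1 -> (1, 2, 9, 10)
I2 -> (2, 3, 4, 5)
I3 -> (3, 4, 6, 7)
I4 -> (11, 12, 19, 20)  // struct: DivU busy until I1 writes@10
I5 -> (12, 13, 14, 15)
I6 -> (13, 21, 23, 24)  // RAW R1: wait I4 write@20

I5 = (12, 13, 14, 15)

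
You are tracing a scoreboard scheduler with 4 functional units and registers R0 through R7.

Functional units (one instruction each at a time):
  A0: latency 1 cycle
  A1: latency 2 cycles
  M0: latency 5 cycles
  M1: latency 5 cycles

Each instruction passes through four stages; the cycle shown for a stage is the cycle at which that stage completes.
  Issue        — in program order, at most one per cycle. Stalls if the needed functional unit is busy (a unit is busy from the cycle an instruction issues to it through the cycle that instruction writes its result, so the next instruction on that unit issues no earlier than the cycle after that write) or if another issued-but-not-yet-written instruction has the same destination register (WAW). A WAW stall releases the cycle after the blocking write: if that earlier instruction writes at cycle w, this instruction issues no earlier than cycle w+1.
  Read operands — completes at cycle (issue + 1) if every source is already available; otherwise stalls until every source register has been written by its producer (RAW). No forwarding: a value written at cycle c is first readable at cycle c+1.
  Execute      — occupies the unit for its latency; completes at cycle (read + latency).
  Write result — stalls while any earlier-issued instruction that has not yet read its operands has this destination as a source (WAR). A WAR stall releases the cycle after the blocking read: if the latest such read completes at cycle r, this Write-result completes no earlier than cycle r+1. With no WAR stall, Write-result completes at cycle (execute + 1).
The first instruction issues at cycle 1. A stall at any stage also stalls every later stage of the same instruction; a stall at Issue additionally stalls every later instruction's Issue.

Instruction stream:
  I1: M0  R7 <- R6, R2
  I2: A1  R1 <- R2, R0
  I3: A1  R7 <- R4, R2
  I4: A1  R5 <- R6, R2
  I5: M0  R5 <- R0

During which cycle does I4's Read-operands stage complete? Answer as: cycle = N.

cycle = 15

[1] I1→M0
[2] I1 RO · I2→A1
[3] I2 RO
[5] I2 EX
[6] I2 WR R1
[7] I1 EX
[8] I1 WR R7
[9] I3→A1
[10] I3 RO
[12] I3 EX
[13] I3 WR R7
[14] I4→A1
[15] I4 RO
[17] I4 EX
[18] I4 WR R5
[19] I5→M0
[20] I5 RO
[25] I5 EX
[26] I5 WR R5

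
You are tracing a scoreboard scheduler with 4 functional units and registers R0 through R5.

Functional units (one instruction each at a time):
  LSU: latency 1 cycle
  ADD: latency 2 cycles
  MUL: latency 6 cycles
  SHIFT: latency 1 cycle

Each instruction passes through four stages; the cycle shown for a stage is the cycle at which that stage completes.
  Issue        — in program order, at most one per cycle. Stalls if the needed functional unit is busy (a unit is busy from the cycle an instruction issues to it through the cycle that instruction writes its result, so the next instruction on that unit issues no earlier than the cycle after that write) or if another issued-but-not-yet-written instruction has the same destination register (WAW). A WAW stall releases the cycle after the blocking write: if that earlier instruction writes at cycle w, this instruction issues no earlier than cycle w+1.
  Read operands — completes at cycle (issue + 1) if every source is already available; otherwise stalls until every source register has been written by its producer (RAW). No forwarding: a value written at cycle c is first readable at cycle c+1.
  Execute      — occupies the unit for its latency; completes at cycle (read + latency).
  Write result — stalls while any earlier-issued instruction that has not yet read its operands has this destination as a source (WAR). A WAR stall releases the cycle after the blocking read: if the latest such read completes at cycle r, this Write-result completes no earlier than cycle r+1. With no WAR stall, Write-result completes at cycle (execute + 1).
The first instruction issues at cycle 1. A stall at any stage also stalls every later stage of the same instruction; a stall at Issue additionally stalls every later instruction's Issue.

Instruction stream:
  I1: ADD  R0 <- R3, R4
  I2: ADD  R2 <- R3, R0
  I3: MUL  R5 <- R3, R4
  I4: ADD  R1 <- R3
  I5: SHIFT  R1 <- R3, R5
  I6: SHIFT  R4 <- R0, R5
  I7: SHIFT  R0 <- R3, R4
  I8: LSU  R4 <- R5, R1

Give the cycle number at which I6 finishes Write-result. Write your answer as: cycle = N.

[I1] 1/2/4/5
[I2] 6/7/9/10  (struct: ADD busy until I1 writes@5)
[I3] 7/8/14/15
[I4] 11/12/14/15  (struct: ADD busy until I2 writes@10)
[I5] 16/17/18/19  (WAW R1: wait I4 write@15)
[I6] 20/21/22/23  (struct: SHIFT busy until I5 writes@19)
[I7] 24/25/26/27  (struct: SHIFT busy until I6 writes@23)
[I8] 25/26/27/28

cycle = 23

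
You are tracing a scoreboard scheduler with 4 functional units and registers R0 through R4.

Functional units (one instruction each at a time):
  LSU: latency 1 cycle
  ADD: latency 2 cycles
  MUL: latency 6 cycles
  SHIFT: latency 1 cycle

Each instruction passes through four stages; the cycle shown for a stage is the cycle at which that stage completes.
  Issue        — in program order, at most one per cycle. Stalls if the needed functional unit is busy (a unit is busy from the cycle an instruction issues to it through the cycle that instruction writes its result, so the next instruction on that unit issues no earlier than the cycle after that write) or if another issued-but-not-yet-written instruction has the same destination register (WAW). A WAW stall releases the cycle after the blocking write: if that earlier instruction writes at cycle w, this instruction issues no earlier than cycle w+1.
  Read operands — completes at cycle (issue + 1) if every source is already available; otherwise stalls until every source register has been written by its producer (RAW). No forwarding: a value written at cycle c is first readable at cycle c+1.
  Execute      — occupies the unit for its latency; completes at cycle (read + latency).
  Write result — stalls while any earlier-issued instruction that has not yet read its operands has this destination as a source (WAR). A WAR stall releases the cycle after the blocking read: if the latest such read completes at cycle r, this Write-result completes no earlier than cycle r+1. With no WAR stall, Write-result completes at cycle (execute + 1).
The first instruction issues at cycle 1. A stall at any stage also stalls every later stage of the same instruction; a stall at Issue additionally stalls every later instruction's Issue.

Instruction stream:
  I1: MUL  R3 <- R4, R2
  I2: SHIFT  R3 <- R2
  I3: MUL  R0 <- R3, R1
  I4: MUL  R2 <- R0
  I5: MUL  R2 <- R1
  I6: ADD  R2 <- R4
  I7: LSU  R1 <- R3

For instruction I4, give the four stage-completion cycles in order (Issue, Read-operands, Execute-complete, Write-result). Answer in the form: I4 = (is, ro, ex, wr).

I1 -> (1, 2, 8, 9)
I2 -> (10, 11, 12, 13)  // WAW R3: wait I1 write@9
I3 -> (11, 14, 20, 21)  // RAW R3: wait I2 write@13
I4 -> (22, 23, 29, 30)  // struct: MUL busy until I3 writes@21
I5 -> (31, 32, 38, 39)  // struct: MUL busy until I4 writes@30
I6 -> (40, 41, 43, 44)  // WAW R2: wait I5 write@39
I7 -> (41, 42, 43, 44)

I4 = (22, 23, 29, 30)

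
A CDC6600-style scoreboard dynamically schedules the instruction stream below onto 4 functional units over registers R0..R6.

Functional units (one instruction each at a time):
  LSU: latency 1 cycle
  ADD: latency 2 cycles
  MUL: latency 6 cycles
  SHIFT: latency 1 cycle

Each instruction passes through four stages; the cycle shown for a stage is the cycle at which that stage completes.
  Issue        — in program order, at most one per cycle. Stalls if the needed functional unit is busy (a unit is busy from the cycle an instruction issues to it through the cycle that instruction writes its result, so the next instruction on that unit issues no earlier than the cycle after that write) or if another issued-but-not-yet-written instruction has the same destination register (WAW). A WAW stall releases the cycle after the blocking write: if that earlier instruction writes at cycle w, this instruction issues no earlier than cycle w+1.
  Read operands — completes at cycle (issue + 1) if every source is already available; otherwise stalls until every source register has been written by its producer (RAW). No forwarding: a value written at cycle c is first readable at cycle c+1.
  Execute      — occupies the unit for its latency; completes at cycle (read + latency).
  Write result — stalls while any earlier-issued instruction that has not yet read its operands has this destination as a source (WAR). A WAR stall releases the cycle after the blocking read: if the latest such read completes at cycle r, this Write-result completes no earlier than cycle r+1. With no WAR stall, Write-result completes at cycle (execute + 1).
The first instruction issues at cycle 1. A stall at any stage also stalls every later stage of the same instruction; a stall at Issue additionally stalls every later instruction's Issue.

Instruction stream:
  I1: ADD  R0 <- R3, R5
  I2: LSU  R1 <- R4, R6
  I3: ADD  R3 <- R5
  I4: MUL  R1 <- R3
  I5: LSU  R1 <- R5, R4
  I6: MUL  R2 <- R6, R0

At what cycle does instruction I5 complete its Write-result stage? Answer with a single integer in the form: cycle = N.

cycle = 22

I1: IS=1 RO=2 EX=4 WR=5
I2: IS=2 RO=3 EX=4 WR=5
I3: IS=6 RO=7 EX=9 WR=10  [struct: ADD busy until I1 writes@5]
I4: IS=7 RO=11 EX=17 WR=18  [RAW R3: wait I3 write@10]
I5: IS=19 RO=20 EX=21 WR=22  [WAW R1: wait I4 write@18]
I6: IS=20 RO=21 EX=27 WR=28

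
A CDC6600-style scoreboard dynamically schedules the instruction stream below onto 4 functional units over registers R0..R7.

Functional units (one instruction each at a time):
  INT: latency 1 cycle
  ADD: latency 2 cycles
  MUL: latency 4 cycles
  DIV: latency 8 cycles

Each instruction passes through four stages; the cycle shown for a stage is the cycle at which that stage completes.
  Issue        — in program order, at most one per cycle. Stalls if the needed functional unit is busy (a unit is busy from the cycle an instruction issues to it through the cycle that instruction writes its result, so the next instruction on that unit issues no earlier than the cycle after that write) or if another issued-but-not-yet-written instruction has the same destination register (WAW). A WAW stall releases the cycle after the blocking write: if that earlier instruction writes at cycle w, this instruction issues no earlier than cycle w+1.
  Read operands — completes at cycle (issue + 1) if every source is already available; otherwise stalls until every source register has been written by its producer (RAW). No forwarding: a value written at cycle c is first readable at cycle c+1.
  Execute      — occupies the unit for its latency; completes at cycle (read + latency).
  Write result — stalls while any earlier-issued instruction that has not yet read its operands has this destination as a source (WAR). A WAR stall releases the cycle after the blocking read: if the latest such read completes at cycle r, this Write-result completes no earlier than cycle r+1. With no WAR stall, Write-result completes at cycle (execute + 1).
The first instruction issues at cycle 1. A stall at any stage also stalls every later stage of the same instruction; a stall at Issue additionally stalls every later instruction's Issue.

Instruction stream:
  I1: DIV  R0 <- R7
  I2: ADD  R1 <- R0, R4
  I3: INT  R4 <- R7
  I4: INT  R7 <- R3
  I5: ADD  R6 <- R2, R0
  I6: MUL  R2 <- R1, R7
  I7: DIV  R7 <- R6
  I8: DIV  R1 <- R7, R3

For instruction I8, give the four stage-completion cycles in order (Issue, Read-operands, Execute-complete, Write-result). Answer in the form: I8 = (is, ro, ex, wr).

I8 = (31, 32, 40, 41)

c1: I1 dispatched to DIV
c2: I1 operands ready · I2 dispatched to ADD
c3: I3 dispatched to INT
c4: I3 operands ready
c5: I3 complete
c10: I1 complete
c11: R0←I1
c12: I2 operands ready
c13: R4←I3
c14: I2 complete · I4 dispatched to INT
c15: R1←I2 · I4 operands ready
c16: I4 complete · I5 dispatched to ADD
c17: R7←I4 · I5 operands ready · I6 dispatched to MUL
c18: I6 operands ready · I7 dispatched to DIV
c19: I5 complete
c20: R6←I5
c21: I7 operands ready
c22: I6 complete
c23: R2←I6
c29: I7 complete
c30: R7←I7
c31: I8 dispatched to DIV
c32: I8 operands ready
c40: I8 complete
c41: R1←I8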